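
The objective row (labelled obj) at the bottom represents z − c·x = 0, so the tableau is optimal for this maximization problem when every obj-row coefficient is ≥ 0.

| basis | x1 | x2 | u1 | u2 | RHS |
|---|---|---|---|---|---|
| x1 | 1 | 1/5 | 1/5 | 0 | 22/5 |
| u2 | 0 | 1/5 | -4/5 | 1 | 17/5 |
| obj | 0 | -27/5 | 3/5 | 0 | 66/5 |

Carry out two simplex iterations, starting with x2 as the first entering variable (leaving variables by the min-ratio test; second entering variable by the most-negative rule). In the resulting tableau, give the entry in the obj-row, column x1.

21

Ratio test on column x2 — row 1: (22/5)/(1/5) = 22; row 2: (17/5)/(1/5) = 17. Minimum is 17 at row 2 (u2 leaves); pivot element 1/5.
Divide row 2 by 1/5; eliminate column x2 from the other rows.
Second iteration: most negative obj-row entry is -21 in column u1, so u1 enters.
Ratio test on column u1 — row 1: 1/1 = 1; row 2: entry -4 ≤ 0. Minimum is 1 at row 1 (x1 leaves); pivot element 1.
Divide row 1 by 1; eliminate column u1 from the other rows.
After both pivots, the entry at the obj-row, column x1 is 21.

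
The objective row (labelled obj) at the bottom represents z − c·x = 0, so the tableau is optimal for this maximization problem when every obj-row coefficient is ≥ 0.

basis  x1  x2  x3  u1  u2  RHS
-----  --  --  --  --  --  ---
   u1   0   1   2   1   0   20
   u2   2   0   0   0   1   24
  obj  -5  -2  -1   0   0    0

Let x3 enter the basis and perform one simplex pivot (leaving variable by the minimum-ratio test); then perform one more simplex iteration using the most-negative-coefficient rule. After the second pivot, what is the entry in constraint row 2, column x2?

Ratio test on column x3 — row 1: 20/2 = 10; row 2: entry 0 ≤ 0. Minimum is 10 at row 1 (u1 leaves); pivot element 2.
Divide row 1 by 2; eliminate column x3 from the other rows.
Second iteration: most negative obj-row entry is -5 in column x1, so x1 enters.
Ratio test on column x1 — row 1: entry 0 ≤ 0; row 2: 24/2 = 12. Minimum is 12 at row 2 (u2 leaves); pivot element 2.
Divide row 2 by 2; eliminate column x1 from the other rows.
After both pivots, the entry at constraint row 2, column x2 is 0.

0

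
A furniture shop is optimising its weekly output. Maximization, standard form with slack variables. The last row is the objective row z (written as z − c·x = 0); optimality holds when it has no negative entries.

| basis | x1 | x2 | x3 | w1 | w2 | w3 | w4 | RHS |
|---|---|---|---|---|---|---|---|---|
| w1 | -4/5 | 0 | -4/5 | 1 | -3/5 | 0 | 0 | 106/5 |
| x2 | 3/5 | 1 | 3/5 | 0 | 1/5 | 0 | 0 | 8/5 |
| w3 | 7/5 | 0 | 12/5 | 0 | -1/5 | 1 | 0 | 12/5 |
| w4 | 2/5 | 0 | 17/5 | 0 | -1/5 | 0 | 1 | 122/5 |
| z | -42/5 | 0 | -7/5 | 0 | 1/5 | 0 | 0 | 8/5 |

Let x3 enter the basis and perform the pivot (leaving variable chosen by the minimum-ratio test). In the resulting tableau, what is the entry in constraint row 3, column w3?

Ratio test on column x3 — row 1: entry -4/5 ≤ 0; row 2: (8/5)/(3/5) = 8/3; row 3: (12/5)/(12/5) = 1; row 4: (122/5)/(17/5) = 122/17. Minimum is 1 at row 3 (w3 leaves); pivot element 12/5.
Divide row 3 by 12/5; eliminate column x3 from the other rows.
In the new row 3, the w3 entry is the old entry divided by the pivot: 1/(12/5) = 5/12.

5/12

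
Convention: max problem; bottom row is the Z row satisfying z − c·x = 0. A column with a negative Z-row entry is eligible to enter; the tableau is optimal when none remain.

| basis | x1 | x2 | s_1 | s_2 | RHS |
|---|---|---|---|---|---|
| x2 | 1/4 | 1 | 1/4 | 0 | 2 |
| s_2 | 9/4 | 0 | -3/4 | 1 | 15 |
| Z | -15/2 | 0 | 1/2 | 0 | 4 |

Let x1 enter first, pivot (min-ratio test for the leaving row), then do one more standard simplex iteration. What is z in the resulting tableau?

56

Ratio test on column x1 — row 1: 2/(1/4) = 8; row 2: 15/(9/4) = 20/3. Minimum is 20/3 at row 2 (s_2 leaves); pivot element 9/4.
Pivot on row 2; the Z-row RHS becomes 4 − (-15/2)·(20/3) = 54.
Next entering variable (most negative Z-row entry -2): s_1.
Ratio test on column s_1 — row 1: (1/3)/(1/3) = 1; row 2: entry -1/3 ≤ 0. Minimum is 1 at row 1 (x2 leaves); pivot element 1/3.
After the second pivot the Z-row RHS is 54 − (-2)·1 = 56.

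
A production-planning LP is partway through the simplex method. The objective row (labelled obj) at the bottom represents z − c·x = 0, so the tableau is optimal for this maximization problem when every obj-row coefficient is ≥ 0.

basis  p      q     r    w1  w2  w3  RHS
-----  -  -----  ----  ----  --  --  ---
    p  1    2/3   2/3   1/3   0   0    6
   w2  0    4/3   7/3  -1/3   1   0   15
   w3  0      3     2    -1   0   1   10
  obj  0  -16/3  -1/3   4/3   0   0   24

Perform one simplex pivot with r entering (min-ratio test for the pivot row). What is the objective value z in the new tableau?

77/3

Ratio test on column r — row 1: 6/(2/3) = 9; row 2: 15/(7/3) = 45/7; row 3: 10/2 = 5. Minimum is 5 at row 3 (w3 leaves); pivot element 2.
Pivot on row 3; the obj-row RHS becomes 24 − (-1/3)·5 = 77/3.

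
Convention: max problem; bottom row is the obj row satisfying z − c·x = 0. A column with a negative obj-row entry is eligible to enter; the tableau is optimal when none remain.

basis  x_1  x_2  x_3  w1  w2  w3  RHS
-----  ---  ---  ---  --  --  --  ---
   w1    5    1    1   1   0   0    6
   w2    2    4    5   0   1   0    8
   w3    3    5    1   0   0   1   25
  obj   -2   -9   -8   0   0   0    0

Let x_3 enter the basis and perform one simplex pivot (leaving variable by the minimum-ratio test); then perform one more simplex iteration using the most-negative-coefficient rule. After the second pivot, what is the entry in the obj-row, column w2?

9/4

Ratio test on column x_3 — row 1: 6/1 = 6; row 2: 8/5 = 8/5; row 3: 25/1 = 25. Minimum is 8/5 at row 2 (w2 leaves); pivot element 5.
Divide row 2 by 5; eliminate column x_3 from the other rows.
Second iteration: most negative obj-row entry is -13/5 in column x_2, so x_2 enters.
Ratio test on column x_2 — row 1: (22/5)/(1/5) = 22; row 2: (8/5)/(4/5) = 2; row 3: (117/5)/(21/5) = 39/7. Minimum is 2 at row 2 (x_3 leaves); pivot element 4/5.
Divide row 2 by 4/5; eliminate column x_2 from the other rows.
After both pivots, the entry at the obj-row, column w2 is 9/4.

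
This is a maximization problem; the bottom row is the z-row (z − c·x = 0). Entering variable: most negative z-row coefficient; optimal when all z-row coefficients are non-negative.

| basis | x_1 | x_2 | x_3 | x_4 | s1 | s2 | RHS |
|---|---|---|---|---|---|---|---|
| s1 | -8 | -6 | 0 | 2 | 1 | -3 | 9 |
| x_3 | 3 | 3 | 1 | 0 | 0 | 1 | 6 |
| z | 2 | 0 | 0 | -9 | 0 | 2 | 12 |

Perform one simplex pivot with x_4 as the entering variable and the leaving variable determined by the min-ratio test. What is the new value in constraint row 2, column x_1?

Ratio test on column x_4 — row 1: 9/2 = 9/2; row 2: entry 0 ≤ 0. Minimum is 9/2 at row 1 (s1 leaves); pivot element 2.
Divide row 1 by 2; eliminate column x_4 from the other rows.
Row 2 update in column x_1: 3 − 0·(-4) = 3.

3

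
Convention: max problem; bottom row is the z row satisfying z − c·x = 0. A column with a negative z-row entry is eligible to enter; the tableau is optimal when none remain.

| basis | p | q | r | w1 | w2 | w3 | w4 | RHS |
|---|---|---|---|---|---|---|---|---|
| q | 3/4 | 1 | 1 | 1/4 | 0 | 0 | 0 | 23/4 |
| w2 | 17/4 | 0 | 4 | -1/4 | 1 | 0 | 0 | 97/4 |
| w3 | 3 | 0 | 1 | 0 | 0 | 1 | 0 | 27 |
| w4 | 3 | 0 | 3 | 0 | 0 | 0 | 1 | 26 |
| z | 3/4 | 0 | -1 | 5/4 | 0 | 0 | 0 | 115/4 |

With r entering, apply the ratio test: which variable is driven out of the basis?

Column r entries and ratios — q: (23/4)/1 = 23/4; w2: (97/4)/4 = 97/16; w3: 27/1 = 27; w4: 26/3 = 26/3.
Smallest ratio is 23/4 in the row of q, so q leaves.

q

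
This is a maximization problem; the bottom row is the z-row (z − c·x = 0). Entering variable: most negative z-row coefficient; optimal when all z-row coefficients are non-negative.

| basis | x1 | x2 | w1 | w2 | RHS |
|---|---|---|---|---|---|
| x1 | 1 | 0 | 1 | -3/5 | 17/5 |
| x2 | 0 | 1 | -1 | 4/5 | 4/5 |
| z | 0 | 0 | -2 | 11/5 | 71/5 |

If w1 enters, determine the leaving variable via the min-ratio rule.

x1

Column w1 entries and ratios — x1: (17/5)/1 = 17/5; x2: -1 ≤ 0, skip.
Smallest ratio is 17/5 in the row of x1, so x1 leaves.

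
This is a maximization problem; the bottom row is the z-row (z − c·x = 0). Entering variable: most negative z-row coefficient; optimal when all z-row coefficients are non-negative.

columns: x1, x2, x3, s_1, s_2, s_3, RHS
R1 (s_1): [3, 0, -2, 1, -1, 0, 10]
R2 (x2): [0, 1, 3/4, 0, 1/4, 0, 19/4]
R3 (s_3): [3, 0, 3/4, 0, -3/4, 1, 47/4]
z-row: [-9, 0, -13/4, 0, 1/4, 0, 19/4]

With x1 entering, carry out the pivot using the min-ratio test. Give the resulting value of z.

139/4

Ratio test on column x1 — row 1: 10/3 = 10/3; row 2: entry 0 ≤ 0; row 3: (47/4)/3 = 47/12. Minimum is 10/3 at row 1 (s_1 leaves); pivot element 3.
Pivot on row 1; the z-row RHS becomes 19/4 − (-9)·(10/3) = 139/4.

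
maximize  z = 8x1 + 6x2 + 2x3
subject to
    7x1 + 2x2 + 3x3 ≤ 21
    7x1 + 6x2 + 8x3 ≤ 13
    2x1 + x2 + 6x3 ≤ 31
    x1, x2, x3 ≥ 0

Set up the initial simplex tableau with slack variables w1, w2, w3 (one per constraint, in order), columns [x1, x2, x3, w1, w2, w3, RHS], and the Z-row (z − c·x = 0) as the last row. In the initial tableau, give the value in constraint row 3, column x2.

Constraint 3 has coefficient 1 on x2.

1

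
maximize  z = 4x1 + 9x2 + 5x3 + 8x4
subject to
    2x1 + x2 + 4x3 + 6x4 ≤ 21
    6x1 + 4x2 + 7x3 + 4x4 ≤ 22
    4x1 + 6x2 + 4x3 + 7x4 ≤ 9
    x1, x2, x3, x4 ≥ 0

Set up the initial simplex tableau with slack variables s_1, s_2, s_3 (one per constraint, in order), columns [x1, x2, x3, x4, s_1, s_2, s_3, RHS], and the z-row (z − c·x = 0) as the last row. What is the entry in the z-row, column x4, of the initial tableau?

-8

The z-row carries the negated objective coefficients: the x4 entry is -8.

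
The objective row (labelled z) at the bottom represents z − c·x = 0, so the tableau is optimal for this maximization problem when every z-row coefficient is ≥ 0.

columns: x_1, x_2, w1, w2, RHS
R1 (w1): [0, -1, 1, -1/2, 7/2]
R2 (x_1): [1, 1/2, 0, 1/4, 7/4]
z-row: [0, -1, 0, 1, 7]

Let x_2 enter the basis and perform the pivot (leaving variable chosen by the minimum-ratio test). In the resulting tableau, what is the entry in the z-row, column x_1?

2

Ratio test on column x_2 — row 1: entry -1 ≤ 0; row 2: (7/4)/(1/2) = 7/2. Minimum is 7/2 at row 2 (x_1 leaves); pivot element 1/2.
Divide row 2 by 1/2; eliminate column x_2 from the other rows.
z-row update in column x_1: 0 − (-1)·2 = 2.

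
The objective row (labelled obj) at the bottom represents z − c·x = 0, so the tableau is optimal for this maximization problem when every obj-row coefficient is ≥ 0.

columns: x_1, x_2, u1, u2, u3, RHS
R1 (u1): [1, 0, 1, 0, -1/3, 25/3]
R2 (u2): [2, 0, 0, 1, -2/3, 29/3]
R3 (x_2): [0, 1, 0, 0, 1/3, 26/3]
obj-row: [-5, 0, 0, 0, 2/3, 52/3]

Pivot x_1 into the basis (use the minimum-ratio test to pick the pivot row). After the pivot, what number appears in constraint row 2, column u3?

Ratio test on column x_1 — row 1: (25/3)/1 = 25/3; row 2: (29/3)/2 = 29/6; row 3: entry 0 ≤ 0. Minimum is 29/6 at row 2 (u2 leaves); pivot element 2.
Divide row 2 by 2; eliminate column x_1 from the other rows.
In the new row 2, the u3 entry is the old entry divided by the pivot: (-2/3)/2 = -1/3.

-1/3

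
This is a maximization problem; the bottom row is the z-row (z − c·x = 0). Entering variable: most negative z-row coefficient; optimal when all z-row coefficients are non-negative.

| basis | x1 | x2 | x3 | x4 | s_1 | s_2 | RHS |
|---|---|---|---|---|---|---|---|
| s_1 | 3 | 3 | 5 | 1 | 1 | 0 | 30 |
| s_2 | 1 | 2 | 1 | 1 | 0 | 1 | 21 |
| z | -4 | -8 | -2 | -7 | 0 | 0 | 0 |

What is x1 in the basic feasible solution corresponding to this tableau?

x1 is not in the basis, so in the current basic feasible solution x1 = 0.

0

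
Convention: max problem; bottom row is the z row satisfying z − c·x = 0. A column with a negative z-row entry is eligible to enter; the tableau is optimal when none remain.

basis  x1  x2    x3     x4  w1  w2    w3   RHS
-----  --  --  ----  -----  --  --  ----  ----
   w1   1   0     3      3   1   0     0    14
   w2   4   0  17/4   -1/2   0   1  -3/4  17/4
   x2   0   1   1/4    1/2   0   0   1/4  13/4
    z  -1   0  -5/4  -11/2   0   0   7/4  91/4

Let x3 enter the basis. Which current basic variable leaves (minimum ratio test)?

w2

Column x3 entries and ratios — w1: 14/3 = 14/3; w2: (17/4)/(17/4) = 1; x2: (13/4)/(1/4) = 13.
Smallest ratio is 1 in the row of w2, so w2 leaves.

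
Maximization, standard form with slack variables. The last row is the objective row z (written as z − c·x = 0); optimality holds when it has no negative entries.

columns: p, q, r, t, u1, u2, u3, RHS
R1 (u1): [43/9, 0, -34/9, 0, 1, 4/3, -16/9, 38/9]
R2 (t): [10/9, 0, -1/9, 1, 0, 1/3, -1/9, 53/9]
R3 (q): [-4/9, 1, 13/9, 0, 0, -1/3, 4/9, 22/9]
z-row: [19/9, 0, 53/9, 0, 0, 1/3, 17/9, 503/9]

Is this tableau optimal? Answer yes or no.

Every z-row coefficient is ≥ 0, so the tableau is optimal.

yes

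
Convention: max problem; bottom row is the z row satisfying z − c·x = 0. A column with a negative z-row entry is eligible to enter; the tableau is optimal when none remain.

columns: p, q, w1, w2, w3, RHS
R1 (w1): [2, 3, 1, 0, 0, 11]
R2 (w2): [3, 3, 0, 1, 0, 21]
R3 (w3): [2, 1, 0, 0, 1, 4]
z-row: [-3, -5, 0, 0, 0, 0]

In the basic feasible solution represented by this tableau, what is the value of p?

0

p is not in the basis, so in the current basic feasible solution p = 0.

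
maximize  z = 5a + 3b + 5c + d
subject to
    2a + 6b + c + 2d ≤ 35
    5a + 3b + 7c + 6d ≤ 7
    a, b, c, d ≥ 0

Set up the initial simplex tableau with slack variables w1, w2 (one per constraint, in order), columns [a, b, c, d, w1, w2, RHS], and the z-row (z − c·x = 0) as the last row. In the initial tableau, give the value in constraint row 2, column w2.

1

Slack w2 belongs to constraint 2; its column is the unit vector e_2, so the entry in row 2 is 1.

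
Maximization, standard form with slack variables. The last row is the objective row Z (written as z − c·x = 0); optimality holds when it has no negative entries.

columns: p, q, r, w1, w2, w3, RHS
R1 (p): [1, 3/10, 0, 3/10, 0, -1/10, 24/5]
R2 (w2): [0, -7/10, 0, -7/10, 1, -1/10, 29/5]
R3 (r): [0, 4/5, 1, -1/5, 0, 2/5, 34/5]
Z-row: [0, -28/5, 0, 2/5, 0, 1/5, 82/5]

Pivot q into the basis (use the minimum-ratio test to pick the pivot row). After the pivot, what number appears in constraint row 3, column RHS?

Ratio test on column q — row 1: (24/5)/(3/10) = 16; row 2: entry -7/10 ≤ 0; row 3: (34/5)/(4/5) = 17/2. Minimum is 17/2 at row 3 (r leaves); pivot element 4/5.
Divide row 3 by 4/5; eliminate column q from the other rows.
In the new row 3, the RHS entry is the old entry divided by the pivot: (34/5)/(4/5) = 17/2.

17/2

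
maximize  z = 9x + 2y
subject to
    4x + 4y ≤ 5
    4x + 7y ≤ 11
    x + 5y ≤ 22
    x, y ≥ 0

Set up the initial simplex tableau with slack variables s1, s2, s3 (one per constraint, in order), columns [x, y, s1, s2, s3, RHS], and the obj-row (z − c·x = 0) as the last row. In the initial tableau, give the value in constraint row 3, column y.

Constraint 3 has coefficient 5 on y.

5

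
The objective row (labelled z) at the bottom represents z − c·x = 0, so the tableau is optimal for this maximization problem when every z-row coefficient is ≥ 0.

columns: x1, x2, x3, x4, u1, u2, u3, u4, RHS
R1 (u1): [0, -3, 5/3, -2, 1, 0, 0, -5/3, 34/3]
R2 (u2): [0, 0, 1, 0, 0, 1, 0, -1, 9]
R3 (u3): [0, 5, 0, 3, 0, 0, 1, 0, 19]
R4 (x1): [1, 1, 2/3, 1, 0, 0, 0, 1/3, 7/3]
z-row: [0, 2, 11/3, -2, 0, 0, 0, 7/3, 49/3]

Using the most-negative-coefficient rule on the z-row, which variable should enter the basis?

Negative z-row entries: x4: -2.
The most negative is -2 in column x4, so x4 enters.

x4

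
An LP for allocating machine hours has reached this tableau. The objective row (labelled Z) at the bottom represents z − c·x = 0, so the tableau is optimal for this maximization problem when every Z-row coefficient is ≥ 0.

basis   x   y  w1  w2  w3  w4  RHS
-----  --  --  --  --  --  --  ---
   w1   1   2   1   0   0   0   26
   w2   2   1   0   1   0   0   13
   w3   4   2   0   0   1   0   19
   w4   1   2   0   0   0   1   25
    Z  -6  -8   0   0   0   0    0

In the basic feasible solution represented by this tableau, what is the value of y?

y is not in the basis, so in the current basic feasible solution y = 0.

0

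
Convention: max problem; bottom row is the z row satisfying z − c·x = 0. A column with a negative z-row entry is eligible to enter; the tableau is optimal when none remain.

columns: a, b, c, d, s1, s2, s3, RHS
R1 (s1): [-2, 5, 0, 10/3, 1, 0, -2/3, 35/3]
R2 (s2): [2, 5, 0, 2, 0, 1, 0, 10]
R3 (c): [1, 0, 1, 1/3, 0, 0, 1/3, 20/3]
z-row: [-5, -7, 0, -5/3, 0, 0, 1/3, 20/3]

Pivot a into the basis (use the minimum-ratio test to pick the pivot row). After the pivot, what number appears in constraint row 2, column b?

Ratio test on column a — row 1: entry -2 ≤ 0; row 2: 10/2 = 5; row 3: (20/3)/1 = 20/3. Minimum is 5 at row 2 (s2 leaves); pivot element 2.
Divide row 2 by 2; eliminate column a from the other rows.
In the new row 2, the b entry is the old entry divided by the pivot: 5/2 = 5/2.

5/2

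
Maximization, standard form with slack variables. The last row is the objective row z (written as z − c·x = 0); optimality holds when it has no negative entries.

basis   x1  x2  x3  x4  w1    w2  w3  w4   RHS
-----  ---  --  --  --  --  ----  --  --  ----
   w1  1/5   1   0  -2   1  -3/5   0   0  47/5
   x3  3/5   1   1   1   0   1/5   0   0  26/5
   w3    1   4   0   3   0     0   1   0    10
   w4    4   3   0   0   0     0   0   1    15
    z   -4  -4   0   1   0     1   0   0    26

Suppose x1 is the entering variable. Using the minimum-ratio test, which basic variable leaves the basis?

Column x1 entries and ratios — w1: (47/5)/(1/5) = 47; x3: (26/5)/(3/5) = 26/3; w3: 10/1 = 10; w4: 15/4 = 15/4.
Smallest ratio is 15/4 in the row of w4, so w4 leaves.

w4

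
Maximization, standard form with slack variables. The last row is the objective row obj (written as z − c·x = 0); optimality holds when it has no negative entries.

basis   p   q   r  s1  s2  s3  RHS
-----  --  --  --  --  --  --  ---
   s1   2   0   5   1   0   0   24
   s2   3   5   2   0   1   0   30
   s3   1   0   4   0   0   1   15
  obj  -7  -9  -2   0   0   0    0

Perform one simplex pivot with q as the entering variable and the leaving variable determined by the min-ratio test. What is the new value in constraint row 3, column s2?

Ratio test on column q — row 1: entry 0 ≤ 0; row 2: 30/5 = 6; row 3: entry 0 ≤ 0. Minimum is 6 at row 2 (s2 leaves); pivot element 5.
Divide row 2 by 5; eliminate column q from the other rows.
Row 3 update in column s2: 0 − 0·(1/5) = 0.

0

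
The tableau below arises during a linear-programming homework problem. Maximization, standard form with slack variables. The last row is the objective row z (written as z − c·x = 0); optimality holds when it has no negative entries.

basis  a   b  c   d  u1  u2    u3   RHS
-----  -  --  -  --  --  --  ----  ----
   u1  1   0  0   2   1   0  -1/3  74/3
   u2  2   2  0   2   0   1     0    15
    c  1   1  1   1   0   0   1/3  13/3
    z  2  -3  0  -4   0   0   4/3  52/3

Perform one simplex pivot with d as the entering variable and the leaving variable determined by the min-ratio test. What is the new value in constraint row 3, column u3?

1/3

Ratio test on column d — row 1: (74/3)/2 = 37/3; row 2: 15/2 = 15/2; row 3: (13/3)/1 = 13/3. Minimum is 13/3 at row 3 (c leaves); pivot element 1.
Divide row 3 by 1; eliminate column d from the other rows.
In the new row 3, the u3 entry is the old entry divided by the pivot: (1/3)/1 = 1/3.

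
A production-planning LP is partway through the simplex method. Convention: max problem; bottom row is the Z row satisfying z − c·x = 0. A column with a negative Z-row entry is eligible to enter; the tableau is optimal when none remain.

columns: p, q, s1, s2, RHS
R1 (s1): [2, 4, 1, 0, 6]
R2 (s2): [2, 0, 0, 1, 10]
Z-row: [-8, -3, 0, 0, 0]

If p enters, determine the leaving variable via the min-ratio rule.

s1

Column p entries and ratios — s1: 6/2 = 3; s2: 10/2 = 5.
Smallest ratio is 3 in the row of s1, so s1 leaves.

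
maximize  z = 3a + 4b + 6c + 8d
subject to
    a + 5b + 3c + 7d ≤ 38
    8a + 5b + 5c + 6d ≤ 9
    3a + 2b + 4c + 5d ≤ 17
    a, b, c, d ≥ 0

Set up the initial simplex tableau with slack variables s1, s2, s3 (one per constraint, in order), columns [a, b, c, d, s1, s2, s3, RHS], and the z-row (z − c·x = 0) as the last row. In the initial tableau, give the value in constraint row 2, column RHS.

The RHS of constraint 2 is b_2 = 9.

9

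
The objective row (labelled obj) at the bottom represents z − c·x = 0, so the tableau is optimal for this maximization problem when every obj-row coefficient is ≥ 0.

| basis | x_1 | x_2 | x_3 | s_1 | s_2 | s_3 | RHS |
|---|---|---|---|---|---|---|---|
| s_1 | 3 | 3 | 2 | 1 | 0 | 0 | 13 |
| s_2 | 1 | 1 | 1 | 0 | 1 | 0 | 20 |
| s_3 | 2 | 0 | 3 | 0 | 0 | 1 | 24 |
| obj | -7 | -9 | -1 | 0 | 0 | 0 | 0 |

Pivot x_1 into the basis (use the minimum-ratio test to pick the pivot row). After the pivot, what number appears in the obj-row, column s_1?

Ratio test on column x_1 — row 1: 13/3 = 13/3; row 2: 20/1 = 20; row 3: 24/2 = 12. Minimum is 13/3 at row 1 (s_1 leaves); pivot element 3.
Divide row 1 by 3; eliminate column x_1 from the other rows.
obj-row update in column s_1: 0 − (-7)·(1/3) = 7/3.

7/3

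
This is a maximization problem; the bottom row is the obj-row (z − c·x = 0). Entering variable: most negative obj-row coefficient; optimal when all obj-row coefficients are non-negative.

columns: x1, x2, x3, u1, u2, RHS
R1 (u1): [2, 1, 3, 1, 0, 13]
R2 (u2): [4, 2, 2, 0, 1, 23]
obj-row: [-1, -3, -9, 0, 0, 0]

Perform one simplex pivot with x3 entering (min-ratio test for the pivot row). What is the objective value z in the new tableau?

39

Ratio test on column x3 — row 1: 13/3 = 13/3; row 2: 23/2 = 23/2. Minimum is 13/3 at row 1 (u1 leaves); pivot element 3.
Pivot on row 1; the obj-row RHS becomes 0 − (-9)·(13/3) = 39.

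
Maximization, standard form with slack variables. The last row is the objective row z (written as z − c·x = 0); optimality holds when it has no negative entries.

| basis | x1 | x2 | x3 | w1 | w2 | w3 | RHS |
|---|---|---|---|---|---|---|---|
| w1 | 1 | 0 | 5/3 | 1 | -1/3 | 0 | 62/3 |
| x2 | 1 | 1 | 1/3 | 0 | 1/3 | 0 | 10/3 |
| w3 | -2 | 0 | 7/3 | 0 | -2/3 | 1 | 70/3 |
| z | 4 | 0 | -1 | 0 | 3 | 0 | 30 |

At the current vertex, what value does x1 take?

x1 is not in the basis, so in the current basic feasible solution x1 = 0.

0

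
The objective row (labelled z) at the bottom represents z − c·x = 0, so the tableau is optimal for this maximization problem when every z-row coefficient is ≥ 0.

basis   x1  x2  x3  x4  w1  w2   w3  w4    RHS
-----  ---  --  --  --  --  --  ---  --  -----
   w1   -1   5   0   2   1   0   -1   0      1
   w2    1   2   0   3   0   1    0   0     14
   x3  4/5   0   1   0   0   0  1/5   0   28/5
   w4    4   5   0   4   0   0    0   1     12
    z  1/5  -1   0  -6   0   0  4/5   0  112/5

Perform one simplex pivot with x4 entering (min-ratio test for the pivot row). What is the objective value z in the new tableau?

127/5

Ratio test on column x4 — row 1: 1/2 = 1/2; row 2: 14/3 = 14/3; row 3: entry 0 ≤ 0; row 4: 12/4 = 3. Minimum is 1/2 at row 1 (w1 leaves); pivot element 2.
Pivot on row 1; the z-row RHS becomes 112/5 − (-6)·(1/2) = 127/5.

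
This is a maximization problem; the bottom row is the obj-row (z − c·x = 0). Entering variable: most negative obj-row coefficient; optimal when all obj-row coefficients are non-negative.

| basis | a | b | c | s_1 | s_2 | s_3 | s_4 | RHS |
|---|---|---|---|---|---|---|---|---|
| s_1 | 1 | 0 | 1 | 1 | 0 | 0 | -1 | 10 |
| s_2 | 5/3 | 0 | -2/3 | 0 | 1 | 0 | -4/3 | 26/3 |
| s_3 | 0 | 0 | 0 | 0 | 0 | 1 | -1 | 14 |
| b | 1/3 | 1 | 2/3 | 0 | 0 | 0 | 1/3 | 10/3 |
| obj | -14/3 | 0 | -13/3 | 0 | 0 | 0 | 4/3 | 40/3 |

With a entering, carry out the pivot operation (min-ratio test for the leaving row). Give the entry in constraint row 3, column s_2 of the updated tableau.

Ratio test on column a — row 1: 10/1 = 10; row 2: (26/3)/(5/3) = 26/5; row 3: entry 0 ≤ 0; row 4: (10/3)/(1/3) = 10. Minimum is 26/5 at row 2 (s_2 leaves); pivot element 5/3.
Divide row 2 by 5/3; eliminate column a from the other rows.
Row 3 update in column s_2: 0 − 0·(3/5) = 0.

0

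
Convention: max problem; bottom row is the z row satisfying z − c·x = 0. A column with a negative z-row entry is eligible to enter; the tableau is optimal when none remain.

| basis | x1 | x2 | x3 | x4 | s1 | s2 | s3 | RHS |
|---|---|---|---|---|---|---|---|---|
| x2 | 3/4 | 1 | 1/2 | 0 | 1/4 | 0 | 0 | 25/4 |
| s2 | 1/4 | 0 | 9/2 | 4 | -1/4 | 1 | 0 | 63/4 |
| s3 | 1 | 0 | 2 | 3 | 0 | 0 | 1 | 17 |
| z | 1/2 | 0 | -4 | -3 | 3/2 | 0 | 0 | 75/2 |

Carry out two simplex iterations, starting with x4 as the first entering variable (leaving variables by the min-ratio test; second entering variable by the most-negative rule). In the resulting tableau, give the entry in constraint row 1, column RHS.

Ratio test on column x4 — row 1: entry 0 ≤ 0; row 2: (63/4)/4 = 63/16; row 3: 17/3 = 17/3. Minimum is 63/16 at row 2 (s2 leaves); pivot element 4.
Divide row 2 by 4; eliminate column x4 from the other rows.
Second iteration: most negative z-row entry is -5/8 in column x3, so x3 enters.
Ratio test on column x3 — row 1: (25/4)/(1/2) = 25/2; row 2: (63/16)/(9/8) = 7/2; row 3: entry -11/8 ≤ 0. Minimum is 7/2 at row 2 (x4 leaves); pivot element 9/8.
Divide row 2 by 9/8; eliminate column x3 from the other rows.
After both pivots, the entry at constraint row 1, column RHS is 9/2.

9/2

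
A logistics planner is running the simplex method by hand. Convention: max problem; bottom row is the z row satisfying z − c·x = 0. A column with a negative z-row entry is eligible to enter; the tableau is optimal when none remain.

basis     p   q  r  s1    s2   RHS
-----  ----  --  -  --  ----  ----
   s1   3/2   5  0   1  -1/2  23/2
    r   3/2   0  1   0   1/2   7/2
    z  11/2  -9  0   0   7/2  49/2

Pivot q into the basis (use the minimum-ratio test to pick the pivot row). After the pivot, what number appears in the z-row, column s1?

Ratio test on column q — row 1: (23/2)/5 = 23/10; row 2: entry 0 ≤ 0. Minimum is 23/10 at row 1 (s1 leaves); pivot element 5.
Divide row 1 by 5; eliminate column q from the other rows.
z-row update in column s1: 0 − (-9)·(1/5) = 9/5.

9/5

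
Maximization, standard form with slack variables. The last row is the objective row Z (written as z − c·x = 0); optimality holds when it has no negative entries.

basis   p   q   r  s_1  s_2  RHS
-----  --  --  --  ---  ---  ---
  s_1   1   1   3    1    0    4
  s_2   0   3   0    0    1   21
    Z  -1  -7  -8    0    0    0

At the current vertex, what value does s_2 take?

21

s_2 is basic (row 2); its value is the RHS of that row, 21.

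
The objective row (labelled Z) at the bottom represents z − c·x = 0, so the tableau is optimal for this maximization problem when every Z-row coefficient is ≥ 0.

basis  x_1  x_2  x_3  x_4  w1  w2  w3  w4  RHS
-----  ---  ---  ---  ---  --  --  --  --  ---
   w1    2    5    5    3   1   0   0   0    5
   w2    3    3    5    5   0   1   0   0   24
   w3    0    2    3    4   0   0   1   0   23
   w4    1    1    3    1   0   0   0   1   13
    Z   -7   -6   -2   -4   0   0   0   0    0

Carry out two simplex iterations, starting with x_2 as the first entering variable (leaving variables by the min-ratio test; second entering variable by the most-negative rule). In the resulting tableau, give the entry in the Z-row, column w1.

7/2

Ratio test on column x_2 — row 1: 5/5 = 1; row 2: 24/3 = 8; row 3: 23/2 = 23/2; row 4: 13/1 = 13. Minimum is 1 at row 1 (w1 leaves); pivot element 5.
Divide row 1 by 5; eliminate column x_2 from the other rows.
Second iteration: most negative Z-row entry is -23/5 in column x_1, so x_1 enters.
Ratio test on column x_1 — row 1: 1/(2/5) = 5/2; row 2: 21/(9/5) = 35/3; row 3: entry -4/5 ≤ 0; row 4: 12/(3/5) = 20. Minimum is 5/2 at row 1 (x_2 leaves); pivot element 2/5.
Divide row 1 by 2/5; eliminate column x_1 from the other rows.
After both pivots, the entry at the Z-row, column w1 is 7/2.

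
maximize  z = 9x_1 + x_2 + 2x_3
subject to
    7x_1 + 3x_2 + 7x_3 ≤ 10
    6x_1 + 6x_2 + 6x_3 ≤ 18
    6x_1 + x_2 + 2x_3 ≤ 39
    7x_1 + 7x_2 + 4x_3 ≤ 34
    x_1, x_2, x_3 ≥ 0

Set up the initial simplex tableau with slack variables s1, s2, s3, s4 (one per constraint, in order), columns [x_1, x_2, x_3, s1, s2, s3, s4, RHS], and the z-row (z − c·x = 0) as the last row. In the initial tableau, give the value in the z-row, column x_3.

-2

The z-row carries the negated objective coefficients: the x_3 entry is -2.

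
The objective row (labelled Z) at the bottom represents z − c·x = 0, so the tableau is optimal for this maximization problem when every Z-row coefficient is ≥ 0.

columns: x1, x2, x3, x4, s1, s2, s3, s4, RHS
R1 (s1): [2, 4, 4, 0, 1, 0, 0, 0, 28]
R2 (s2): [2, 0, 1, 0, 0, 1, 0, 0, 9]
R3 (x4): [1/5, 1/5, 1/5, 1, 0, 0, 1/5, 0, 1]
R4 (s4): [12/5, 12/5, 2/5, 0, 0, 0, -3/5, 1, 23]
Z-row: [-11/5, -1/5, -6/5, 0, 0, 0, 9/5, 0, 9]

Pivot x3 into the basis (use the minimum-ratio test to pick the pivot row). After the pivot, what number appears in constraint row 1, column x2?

Ratio test on column x3 — row 1: 28/4 = 7; row 2: 9/1 = 9; row 3: 1/(1/5) = 5; row 4: 23/(2/5) = 115/2. Minimum is 5 at row 3 (x4 leaves); pivot element 1/5.
Divide row 3 by 1/5; eliminate column x3 from the other rows.
Row 1 update in column x2: 4 − 4·1 = 0.

0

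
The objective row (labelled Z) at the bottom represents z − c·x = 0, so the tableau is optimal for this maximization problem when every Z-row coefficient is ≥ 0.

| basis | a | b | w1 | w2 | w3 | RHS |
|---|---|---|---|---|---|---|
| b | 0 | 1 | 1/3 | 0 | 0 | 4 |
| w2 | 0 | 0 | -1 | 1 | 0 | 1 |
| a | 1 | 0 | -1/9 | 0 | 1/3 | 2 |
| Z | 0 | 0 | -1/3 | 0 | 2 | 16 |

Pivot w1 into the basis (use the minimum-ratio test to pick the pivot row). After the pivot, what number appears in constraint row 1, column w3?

0

Ratio test on column w1 — row 1: 4/(1/3) = 12; row 2: entry -1 ≤ 0; row 3: entry -1/9 ≤ 0. Minimum is 12 at row 1 (b leaves); pivot element 1/3.
Divide row 1 by 1/3; eliminate column w1 from the other rows.
In the new row 1, the w3 entry is the old entry divided by the pivot: 0/(1/3) = 0.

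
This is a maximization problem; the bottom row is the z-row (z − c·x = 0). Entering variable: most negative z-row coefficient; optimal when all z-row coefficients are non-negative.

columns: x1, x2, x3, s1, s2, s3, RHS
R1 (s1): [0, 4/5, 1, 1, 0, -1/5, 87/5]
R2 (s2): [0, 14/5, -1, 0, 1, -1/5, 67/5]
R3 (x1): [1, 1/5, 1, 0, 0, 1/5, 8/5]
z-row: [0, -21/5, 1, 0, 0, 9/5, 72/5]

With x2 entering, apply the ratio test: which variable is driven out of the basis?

Column x2 entries and ratios — s1: (87/5)/(4/5) = 87/4; s2: (67/5)/(14/5) = 67/14; x1: (8/5)/(1/5) = 8.
Smallest ratio is 67/14 in the row of s2, so s2 leaves.

s2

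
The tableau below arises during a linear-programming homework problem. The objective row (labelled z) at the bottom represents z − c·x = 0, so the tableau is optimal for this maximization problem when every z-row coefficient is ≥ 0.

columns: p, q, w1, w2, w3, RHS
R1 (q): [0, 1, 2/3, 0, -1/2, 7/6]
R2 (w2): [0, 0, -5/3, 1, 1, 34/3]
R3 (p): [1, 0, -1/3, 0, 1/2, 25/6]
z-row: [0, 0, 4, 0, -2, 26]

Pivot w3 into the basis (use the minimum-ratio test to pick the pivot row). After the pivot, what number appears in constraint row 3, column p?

Ratio test on column w3 — row 1: entry -1/2 ≤ 0; row 2: (34/3)/1 = 34/3; row 3: (25/6)/(1/2) = 25/3. Minimum is 25/3 at row 3 (p leaves); pivot element 1/2.
Divide row 3 by 1/2; eliminate column w3 from the other rows.
In the new row 3, the p entry is the old entry divided by the pivot: 1/(1/2) = 2.

2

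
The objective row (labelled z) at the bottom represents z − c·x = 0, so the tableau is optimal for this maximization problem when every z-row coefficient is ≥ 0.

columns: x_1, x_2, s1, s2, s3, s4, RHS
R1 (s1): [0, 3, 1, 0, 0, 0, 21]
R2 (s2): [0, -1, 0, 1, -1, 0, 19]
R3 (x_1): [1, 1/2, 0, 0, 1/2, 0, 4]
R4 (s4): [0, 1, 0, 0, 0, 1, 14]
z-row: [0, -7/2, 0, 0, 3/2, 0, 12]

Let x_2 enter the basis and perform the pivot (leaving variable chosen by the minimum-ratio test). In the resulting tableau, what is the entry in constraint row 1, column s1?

1/3

Ratio test on column x_2 — row 1: 21/3 = 7; row 2: entry -1 ≤ 0; row 3: 4/(1/2) = 8; row 4: 14/1 = 14. Minimum is 7 at row 1 (s1 leaves); pivot element 3.
Divide row 1 by 3; eliminate column x_2 from the other rows.
In the new row 1, the s1 entry is the old entry divided by the pivot: 1/3 = 1/3.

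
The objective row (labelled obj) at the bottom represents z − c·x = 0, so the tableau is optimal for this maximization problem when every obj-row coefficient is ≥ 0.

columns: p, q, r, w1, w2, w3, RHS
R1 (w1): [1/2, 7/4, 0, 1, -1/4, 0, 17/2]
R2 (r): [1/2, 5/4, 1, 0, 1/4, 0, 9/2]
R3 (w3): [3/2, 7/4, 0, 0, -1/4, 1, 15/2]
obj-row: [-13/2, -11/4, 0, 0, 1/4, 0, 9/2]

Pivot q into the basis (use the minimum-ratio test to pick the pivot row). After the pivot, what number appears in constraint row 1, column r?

-7/5

Ratio test on column q — row 1: (17/2)/(7/4) = 34/7; row 2: (9/2)/(5/4) = 18/5; row 3: (15/2)/(7/4) = 30/7. Minimum is 18/5 at row 2 (r leaves); pivot element 5/4.
Divide row 2 by 5/4; eliminate column q from the other rows.
Row 1 update in column r: 0 − (7/4)·(4/5) = -7/5.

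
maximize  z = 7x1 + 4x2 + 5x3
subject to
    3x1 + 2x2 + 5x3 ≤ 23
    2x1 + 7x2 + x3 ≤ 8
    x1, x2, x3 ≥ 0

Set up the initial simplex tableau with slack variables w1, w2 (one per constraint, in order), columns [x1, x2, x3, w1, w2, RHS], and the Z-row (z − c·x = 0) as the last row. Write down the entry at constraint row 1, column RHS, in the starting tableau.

23

The RHS of constraint 1 is b_1 = 23.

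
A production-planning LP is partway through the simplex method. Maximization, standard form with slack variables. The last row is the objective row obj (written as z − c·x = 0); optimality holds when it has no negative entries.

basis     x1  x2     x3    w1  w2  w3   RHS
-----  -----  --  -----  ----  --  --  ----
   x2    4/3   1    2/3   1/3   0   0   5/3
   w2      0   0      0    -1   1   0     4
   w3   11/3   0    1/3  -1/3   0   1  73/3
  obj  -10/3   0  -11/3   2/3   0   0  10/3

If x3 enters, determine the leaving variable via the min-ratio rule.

x2

Column x3 entries and ratios — x2: (5/3)/(2/3) = 5/2; w2: 0 ≤ 0, skip; w3: (73/3)/(1/3) = 73.
Smallest ratio is 5/2 in the row of x2, so x2 leaves.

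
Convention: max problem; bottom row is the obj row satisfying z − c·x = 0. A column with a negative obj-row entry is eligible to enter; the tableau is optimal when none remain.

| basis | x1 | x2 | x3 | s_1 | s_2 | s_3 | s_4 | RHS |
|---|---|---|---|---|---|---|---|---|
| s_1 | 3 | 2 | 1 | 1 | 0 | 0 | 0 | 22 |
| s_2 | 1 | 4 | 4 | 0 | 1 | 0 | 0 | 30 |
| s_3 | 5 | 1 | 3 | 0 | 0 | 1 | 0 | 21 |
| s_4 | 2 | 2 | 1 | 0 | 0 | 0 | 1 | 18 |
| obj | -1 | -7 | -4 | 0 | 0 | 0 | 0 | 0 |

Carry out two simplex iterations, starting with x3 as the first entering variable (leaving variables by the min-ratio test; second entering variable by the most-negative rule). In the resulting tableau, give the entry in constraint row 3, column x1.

19/8

Ratio test on column x3 — row 1: 22/1 = 22; row 2: 30/4 = 15/2; row 3: 21/3 = 7; row 4: 18/1 = 18. Minimum is 7 at row 3 (s_3 leaves); pivot element 3.
Divide row 3 by 3; eliminate column x3 from the other rows.
Second iteration: most negative obj-row entry is -17/3 in column x2, so x2 enters.
Ratio test on column x2 — row 1: 15/(5/3) = 9; row 2: 2/(8/3) = 3/4; row 3: 7/(1/3) = 21; row 4: 11/(5/3) = 33/5. Minimum is 3/4 at row 2 (s_2 leaves); pivot element 8/3.
Divide row 2 by 8/3; eliminate column x2 from the other rows.
After both pivots, the entry at constraint row 3, column x1 is 19/8.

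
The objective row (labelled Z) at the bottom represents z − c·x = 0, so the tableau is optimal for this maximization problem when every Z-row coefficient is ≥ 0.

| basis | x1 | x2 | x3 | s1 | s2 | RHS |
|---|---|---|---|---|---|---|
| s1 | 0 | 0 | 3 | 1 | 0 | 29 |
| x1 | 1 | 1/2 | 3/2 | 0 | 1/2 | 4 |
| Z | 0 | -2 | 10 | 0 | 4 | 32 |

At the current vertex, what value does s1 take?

s1 is basic (row 1); its value is the RHS of that row, 29.

29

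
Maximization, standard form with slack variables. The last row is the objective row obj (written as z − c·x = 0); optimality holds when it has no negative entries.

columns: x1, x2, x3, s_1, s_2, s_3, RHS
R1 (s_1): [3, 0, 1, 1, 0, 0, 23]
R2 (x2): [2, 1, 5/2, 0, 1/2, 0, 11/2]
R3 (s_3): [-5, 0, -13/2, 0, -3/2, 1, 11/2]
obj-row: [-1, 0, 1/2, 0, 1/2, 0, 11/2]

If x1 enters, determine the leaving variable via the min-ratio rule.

x2

Column x1 entries and ratios — s_1: 23/3 = 23/3; x2: (11/2)/2 = 11/4; s_3: -5 ≤ 0, skip.
Smallest ratio is 11/4 in the row of x2, so x2 leaves.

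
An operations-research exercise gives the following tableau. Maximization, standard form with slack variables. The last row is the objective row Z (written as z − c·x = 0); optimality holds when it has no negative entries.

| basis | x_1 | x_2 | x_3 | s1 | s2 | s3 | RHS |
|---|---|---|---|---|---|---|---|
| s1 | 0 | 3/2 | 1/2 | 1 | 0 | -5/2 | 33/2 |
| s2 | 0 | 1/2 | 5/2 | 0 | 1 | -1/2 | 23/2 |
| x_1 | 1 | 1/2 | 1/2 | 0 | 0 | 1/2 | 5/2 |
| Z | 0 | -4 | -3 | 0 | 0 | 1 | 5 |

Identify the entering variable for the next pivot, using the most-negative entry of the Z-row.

Negative Z-row entries: x_2: -4, x_3: -3.
The most negative is -4 in column x_2, so x_2 enters.

x_2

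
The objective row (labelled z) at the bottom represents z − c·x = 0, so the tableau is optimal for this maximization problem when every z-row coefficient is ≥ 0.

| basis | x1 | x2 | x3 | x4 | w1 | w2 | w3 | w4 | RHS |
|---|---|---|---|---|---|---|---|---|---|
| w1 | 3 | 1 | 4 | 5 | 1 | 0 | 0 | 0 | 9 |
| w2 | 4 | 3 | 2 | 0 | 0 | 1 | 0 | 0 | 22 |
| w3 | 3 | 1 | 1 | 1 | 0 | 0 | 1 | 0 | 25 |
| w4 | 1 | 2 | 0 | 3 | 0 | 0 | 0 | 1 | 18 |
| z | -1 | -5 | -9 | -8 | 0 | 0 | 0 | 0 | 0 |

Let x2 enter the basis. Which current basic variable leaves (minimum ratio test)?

Column x2 entries and ratios — w1: 9/1 = 9; w2: 22/3 = 22/3; w3: 25/1 = 25; w4: 18/2 = 9.
Smallest ratio is 22/3 in the row of w2, so w2 leaves.

w2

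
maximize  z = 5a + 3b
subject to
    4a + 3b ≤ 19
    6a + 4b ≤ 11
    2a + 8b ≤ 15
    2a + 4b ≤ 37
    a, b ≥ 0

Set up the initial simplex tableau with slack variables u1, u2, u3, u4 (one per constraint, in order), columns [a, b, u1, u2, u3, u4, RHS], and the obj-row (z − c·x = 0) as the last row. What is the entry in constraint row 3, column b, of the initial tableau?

8

Constraint 3 has coefficient 8 on b.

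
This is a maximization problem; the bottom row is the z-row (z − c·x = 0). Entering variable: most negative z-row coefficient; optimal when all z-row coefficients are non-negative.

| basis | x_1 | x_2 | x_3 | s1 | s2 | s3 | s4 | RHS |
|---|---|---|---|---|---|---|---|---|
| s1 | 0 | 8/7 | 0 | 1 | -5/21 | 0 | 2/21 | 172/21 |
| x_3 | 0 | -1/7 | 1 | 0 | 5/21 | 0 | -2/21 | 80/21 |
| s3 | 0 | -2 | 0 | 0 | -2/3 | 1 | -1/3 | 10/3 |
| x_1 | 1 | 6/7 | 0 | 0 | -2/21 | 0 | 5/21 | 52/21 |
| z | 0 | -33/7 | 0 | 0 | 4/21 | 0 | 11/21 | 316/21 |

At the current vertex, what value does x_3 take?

80/21

x_3 is basic (row 2); its value is the RHS of that row, 80/21.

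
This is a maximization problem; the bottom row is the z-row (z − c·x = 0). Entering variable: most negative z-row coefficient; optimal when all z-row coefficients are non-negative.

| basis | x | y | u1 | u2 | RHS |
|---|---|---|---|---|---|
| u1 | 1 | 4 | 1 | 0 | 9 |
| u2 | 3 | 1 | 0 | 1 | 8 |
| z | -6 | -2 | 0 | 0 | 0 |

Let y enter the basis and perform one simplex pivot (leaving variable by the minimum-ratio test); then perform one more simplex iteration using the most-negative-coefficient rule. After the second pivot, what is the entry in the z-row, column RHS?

Ratio test on column y — row 1: 9/4 = 9/4; row 2: 8/1 = 8. Minimum is 9/4 at row 1 (u1 leaves); pivot element 4.
Divide row 1 by 4; eliminate column y from the other rows.
Second iteration: most negative z-row entry is -11/2 in column x, so x enters.
Ratio test on column x — row 1: (9/4)/(1/4) = 9; row 2: (23/4)/(11/4) = 23/11. Minimum is 23/11 at row 2 (u2 leaves); pivot element 11/4.
Divide row 2 by 11/4; eliminate column x from the other rows.
After both pivots, the entry at the z-row, column RHS is 16.

16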